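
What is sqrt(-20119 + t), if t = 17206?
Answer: I*sqrt(2913) ≈ 53.972*I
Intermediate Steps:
sqrt(-20119 + t) = sqrt(-20119 + 17206) = sqrt(-2913) = I*sqrt(2913)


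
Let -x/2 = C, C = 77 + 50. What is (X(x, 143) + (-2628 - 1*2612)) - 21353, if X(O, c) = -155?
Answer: -26748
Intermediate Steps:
C = 127
x = -254 (x = -2*127 = -254)
(X(x, 143) + (-2628 - 1*2612)) - 21353 = (-155 + (-2628 - 1*2612)) - 21353 = (-155 + (-2628 - 2612)) - 21353 = (-155 - 5240) - 21353 = -5395 - 21353 = -26748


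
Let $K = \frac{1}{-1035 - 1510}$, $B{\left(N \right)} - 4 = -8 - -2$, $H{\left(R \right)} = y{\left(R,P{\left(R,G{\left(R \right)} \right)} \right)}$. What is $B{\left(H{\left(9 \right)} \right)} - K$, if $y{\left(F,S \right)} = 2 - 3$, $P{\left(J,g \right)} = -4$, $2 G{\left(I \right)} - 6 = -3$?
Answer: $- \frac{5089}{2545} \approx -1.9996$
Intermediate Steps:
$G{\left(I \right)} = \frac{3}{2}$ ($G{\left(I \right)} = 3 + \frac{1}{2} \left(-3\right) = 3 - \frac{3}{2} = \frac{3}{2}$)
$y{\left(F,S \right)} = -1$
$H{\left(R \right)} = -1$
$B{\left(N \right)} = -2$ ($B{\left(N \right)} = 4 - 6 = -2$)
$K = - \frac{1}{2545}$ ($K = \frac{1}{-2545} = - \frac{1}{2545} \approx -0.00039293$)
$B{\left(H{\left(9 \right)} \right)} - K = -2 - - \frac{1}{2545} = -2 + \frac{1}{2545} = - \frac{5089}{2545}$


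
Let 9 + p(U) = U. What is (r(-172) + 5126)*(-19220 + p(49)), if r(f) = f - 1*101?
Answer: -93080540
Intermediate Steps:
r(f) = -101 + f (r(f) = f - 101 = -101 + f)
p(U) = -9 + U
(r(-172) + 5126)*(-19220 + p(49)) = ((-101 - 172) + 5126)*(-19220 + (-9 + 49)) = (-273 + 5126)*(-19220 + 40) = 4853*(-19180) = -93080540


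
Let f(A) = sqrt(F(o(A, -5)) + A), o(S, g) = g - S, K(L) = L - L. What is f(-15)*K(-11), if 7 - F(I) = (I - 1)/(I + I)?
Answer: 0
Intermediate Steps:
K(L) = 0
F(I) = 7 - (-1 + I)/(2*I) (F(I) = 7 - (I - 1)/(I + I) = 7 - (-1 + I)/(2*I))
f(A) = sqrt(A + (-64 - 13*A)/(2*(-5 - A))) (f(A) = sqrt((1 + 13*(-5 - A))/(2*(-5 - A)) + A) = sqrt((1 + (-65 - 13*A))/(2*(-5 - A)) + A) = sqrt((-64 - 13*A)/(2*(-5 - A)) + A) = sqrt(A + (-64 - 13*A)/(2*(-5 - A))))
f(-15)*K(-11) = (sqrt(2)*sqrt((64 + 2*(-15)**2 + 23*(-15))/(5 - 15))/2)*0 = (sqrt(2)*sqrt((64 + 2*225 - 345)/(-10))/2)*0 = (sqrt(2)*sqrt(-(64 + 450 - 345)/10)/2)*0 = (sqrt(2)*sqrt(-1/10*169)/2)*0 = (sqrt(2)*sqrt(-169/10)/2)*0 = (sqrt(2)*(13*I*sqrt(10)/10)/2)*0 = (13*I*sqrt(5)/10)*0 = 0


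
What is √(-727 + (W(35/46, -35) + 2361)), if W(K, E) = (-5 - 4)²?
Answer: 7*√35 ≈ 41.413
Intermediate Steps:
W(K, E) = 81 (W(K, E) = (-9)² = 81)
√(-727 + (W(35/46, -35) + 2361)) = √(-727 + (81 + 2361)) = √(-727 + 2442) = √1715 = 7*√35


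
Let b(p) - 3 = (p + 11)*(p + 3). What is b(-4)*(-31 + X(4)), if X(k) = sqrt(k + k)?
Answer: 124 - 8*sqrt(2) ≈ 112.69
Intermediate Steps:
X(k) = sqrt(2)*sqrt(k) (X(k) = sqrt(2*k) = sqrt(2)*sqrt(k))
b(p) = 3 + (3 + p)*(11 + p) (b(p) = 3 + (p + 11)*(p + 3) = 3 + (11 + p)*(3 + p) = 3 + (3 + p)*(11 + p))
b(-4)*(-31 + X(4)) = (36 + (-4)**2 + 14*(-4))*(-31 + sqrt(2)*sqrt(4)) = (36 + 16 - 56)*(-31 + sqrt(2)*2) = -4*(-31 + 2*sqrt(2)) = 124 - 8*sqrt(2)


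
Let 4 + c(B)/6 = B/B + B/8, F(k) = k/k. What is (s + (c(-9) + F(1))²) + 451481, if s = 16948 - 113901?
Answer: 5681473/16 ≈ 3.5509e+5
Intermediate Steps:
F(k) = 1
s = -96953
c(B) = -18 + 3*B/4 (c(B) = -24 + 6*(B/B + B/8) = -24 + 6*(1 + B*(⅛)) = -24 + 6*(1 + B/8) = -24 + (6 + 3*B/4) = -18 + 3*B/4)
(s + (c(-9) + F(1))²) + 451481 = (-96953 + ((-18 + (¾)*(-9)) + 1)²) + 451481 = (-96953 + ((-18 - 27/4) + 1)²) + 451481 = (-96953 + (-99/4 + 1)²) + 451481 = (-96953 + (-95/4)²) + 451481 = (-96953 + 9025/16) + 451481 = -1542223/16 + 451481 = 5681473/16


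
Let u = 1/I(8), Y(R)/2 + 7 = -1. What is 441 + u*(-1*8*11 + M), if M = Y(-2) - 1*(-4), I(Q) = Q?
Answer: 857/2 ≈ 428.50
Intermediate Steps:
Y(R) = -16 (Y(R) = -14 + 2*(-1) = -14 - 2 = -16)
M = -12 (M = -16 - 1*(-4) = -16 + 4 = -12)
u = 1/8 ≈ 0.12500
441 + u*(-1*8*11 + M) = 441 + (-1*8*11 - 12)/8 = 441 + (-8*11 - 12)/8 = 441 + (-88 - 12)/8 = 441 + (1/8)*(-100) = 441 - 25/2 = 857/2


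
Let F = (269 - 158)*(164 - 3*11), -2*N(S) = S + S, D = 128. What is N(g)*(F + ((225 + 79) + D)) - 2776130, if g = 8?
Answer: -2895914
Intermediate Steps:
N(S) = -S (N(S) = -(S + S)/2 = -S)
F = 14541 (F = 111*(164 - 33) = 111*131 = 14541)
N(g)*(F + ((225 + 79) + D)) - 2776130 = (-1*8)*(14541 + ((225 + 79) + 128)) - 2776130 = -8*(14541 + (304 + 128)) - 2776130 = -8*(14541 + 432) - 2776130 = -8*14973 - 2776130 = -119784 - 2776130 = -2895914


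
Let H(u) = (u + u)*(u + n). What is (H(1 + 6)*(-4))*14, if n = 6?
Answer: -10192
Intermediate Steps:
H(u) = 2*u*(6 + u) (H(u) = (u + u)*(u + 6) = (2*u)*(6 + u) = 2*u*(6 + u))
(H(1 + 6)*(-4))*14 = ((2*(1 + 6)*(6 + (1 + 6)))*(-4))*14 = ((2*7*(6 + 7))*(-4))*14 = ((2*7*13)*(-4))*14 = (182*(-4))*14 = -728*14 = -10192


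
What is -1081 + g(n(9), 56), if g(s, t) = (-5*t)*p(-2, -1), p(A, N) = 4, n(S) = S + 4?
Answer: -2201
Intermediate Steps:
n(S) = 4 + S
g(s, t) = -20*t (g(s, t) = -5*t*4 = -20*t)
-1081 + g(n(9), 56) = -1081 - 20*56 = -1081 - 1120 = -2201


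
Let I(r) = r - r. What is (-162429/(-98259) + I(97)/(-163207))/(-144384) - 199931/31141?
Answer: -945477214835675/147266074002432 ≈ -6.4202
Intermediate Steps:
I(r) = 0
(-162429/(-98259) + I(97)/(-163207))/(-144384) - 199931/31141 = (-162429/(-98259) + 0/(-163207))/(-144384) - 199931/31141 = (-162429*(-1/98259) + 0*(-1/163207))*(-1/144384) - 199931*1/31141 = (54143/32753 + 0)*(-1/144384) - 199931/31141 = (54143/32753)*(-1/144384) - 199931/31141 = -54143/4729009152 - 199931/31141 = -945477214835675/147266074002432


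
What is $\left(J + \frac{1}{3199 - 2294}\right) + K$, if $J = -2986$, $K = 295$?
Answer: $- \frac{2435354}{905} \approx -2691.0$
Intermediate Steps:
$\left(J + \frac{1}{3199 - 2294}\right) + K = \left(-2986 + \frac{1}{3199 - 2294}\right) + 295 = \left(-2986 + \frac{1}{905}\right) + 295 = - \frac{2702329}{905} + 295 = - \frac{2435354}{905}$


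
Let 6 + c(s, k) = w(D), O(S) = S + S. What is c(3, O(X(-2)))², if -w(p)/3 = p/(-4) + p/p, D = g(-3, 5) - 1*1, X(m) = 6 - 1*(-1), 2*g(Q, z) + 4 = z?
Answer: 5625/64 ≈ 87.891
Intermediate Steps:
g(Q, z) = -2 + z/2
X(m) = 7 (X(m) = 6 + 1 = 7)
D = -½ (D = (-2 + (½)*5) - 1*1 = (-2 + 5/2) - 1 = ½ - 1 = -½ ≈ -0.50000)
O(S) = 2*S
w(p) = -3 + 3*p/4 (w(p) = -3*(p/(-4) + p/p) = -3*(p*(-¼) + 1) = -3*(-p/4 + 1) = -3*(1 - p/4) = -3 + 3*p/4)
c(s, k) = -75/8 (c(s, k) = -6 + (-3 + (¾)*(-½)) = -6 + (-3 - 3/8) = -6 - 27/8 = -75/8)
c(3, O(X(-2)))² = (-75/8)² = 5625/64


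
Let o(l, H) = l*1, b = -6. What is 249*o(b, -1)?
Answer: -1494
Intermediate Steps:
o(l, H) = l
249*o(b, -1) = 249*(-6) = -1494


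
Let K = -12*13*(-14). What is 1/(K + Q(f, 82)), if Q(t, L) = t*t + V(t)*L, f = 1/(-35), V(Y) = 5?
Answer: 1225/3177651 ≈ 0.00038550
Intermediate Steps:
f = -1/35 ≈ -0.028571
Q(t, L) = t² + 5*L (Q(t, L) = t*t + 5*L = t² + 5*L)
K = 2184 (K = -156*(-14) = 2184)
1/(K + Q(f, 82)) = 1/(2184 + ((-1/35)² + 5*82)) = 1/(2184 + (1/1225 + 410)) = 1/(2184 + 502251/1225) = 1/(3177651/1225) = 1225/3177651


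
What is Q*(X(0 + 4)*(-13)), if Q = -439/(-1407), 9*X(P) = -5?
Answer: 28535/12663 ≈ 2.2534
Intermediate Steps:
X(P) = -5/9 (X(P) = (⅑)*(-5) = -5/9)
Q = 439/1407 (Q = -439*(-1/1407) = 439/1407 ≈ 0.31201)
Q*(X(0 + 4)*(-13)) = 439*(-5/9*(-13))/1407 = (439/1407)*(65/9) = 28535/12663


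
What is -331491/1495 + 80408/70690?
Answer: -2331288883/10568155 ≈ -220.60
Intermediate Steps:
-331491/1495 + 80408/70690 = -331491*1/1495 + 80408*(1/70690) = -331491/1495 + 40204/35345 = -2331288883/10568155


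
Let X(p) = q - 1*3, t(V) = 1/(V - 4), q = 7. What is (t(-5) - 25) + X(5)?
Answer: -190/9 ≈ -21.111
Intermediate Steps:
t(V) = 1/(-4 + V)
X(p) = 4 (X(p) = 7 - 1*3 = 7 - 3 = 4)
(t(-5) - 25) + X(5) = (1/(-4 - 5) - 25) + 4 = (1/(-9) - 25) + 4 = (-1/9 - 25) + 4 = -226/9 + 4 = -190/9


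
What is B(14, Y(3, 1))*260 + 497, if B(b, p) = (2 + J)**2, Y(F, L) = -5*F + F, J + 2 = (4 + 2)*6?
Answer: 337457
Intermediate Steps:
J = 34 (J = -2 + (4 + 2)*6 = -2 + 6*6 = -2 + 36 = 34)
Y(F, L) = -4*F
B(b, p) = 1296 (B(b, p) = (2 + 34)**2 = 36**2 = 1296)
B(14, Y(3, 1))*260 + 497 = 1296*260 + 497 = 336960 + 497 = 337457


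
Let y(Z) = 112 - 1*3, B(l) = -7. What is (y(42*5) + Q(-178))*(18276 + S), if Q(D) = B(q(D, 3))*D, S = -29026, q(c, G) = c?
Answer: -14566250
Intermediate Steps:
Q(D) = -7*D
y(Z) = 109 (y(Z) = 112 - 3 = 109)
(y(42*5) + Q(-178))*(18276 + S) = (109 - 7*(-178))*(18276 - 29026) = (109 + 1246)*(-10750) = 1355*(-10750) = -14566250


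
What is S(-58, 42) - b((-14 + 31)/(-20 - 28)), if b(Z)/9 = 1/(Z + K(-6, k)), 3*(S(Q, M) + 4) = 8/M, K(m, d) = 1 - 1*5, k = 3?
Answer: -24616/13167 ≈ -1.8695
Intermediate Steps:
K(m, d) = -4 (K(m, d) = 1 - 5 = -4)
S(Q, M) = -4 + 8/(3*M) (S(Q, M) = -4 + (8/M)/3 = -4 + 8/(3*M))
b(Z) = 9/(-4 + Z) (b(Z) = 9/(Z - 4) = 9/(-4 + Z))
S(-58, 42) - b((-14 + 31)/(-20 - 28)) = (-4 + (8/3)/42) - 9/(-4 + (-14 + 31)/(-20 - 28)) = (-4 + (8/3)*(1/42)) - 9/(-4 + 17/(-48)) = (-4 + 4/63) - 9/(-4 + 17*(-1/48)) = -248/63 - 9/(-4 - 17/48) = -248/63 - 9/(-209/48) = -248/63 - 9*(-48)/209 = -248/63 - 1*(-432/209) = -248/63 + 432/209 = -24616/13167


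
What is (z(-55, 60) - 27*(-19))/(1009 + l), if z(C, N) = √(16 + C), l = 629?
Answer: 57/182 + I*√39/1638 ≈ 0.31319 + 0.0038126*I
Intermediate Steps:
(z(-55, 60) - 27*(-19))/(1009 + l) = (√(16 - 55) - 27*(-19))/(1009 + 629) = (√(-39) + 513)/1638 = (I*√39 + 513)*(1/1638) = (513 + I*√39)*(1/1638) = 57/182 + I*√39/1638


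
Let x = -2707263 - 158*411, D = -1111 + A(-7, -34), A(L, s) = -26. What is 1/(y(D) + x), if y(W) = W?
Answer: -1/2773338 ≈ -3.6058e-7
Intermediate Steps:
D = -1137 (D = -1111 - 26 = -1137)
x = -2772201 (x = -2707263 - 64938 = -2772201)
1/(y(D) + x) = 1/(-1137 - 2772201) = 1/(-2773338) = -1/2773338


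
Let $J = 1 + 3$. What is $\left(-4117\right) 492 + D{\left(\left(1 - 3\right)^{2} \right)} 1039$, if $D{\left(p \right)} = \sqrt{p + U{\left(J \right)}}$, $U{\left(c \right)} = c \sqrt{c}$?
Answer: $-2025564 + 2078 \sqrt{3} \approx -2.022 \cdot 10^{6}$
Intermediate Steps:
$J = 4$
$U{\left(c \right)} = c^{\frac{3}{2}}$
$D{\left(p \right)} = \sqrt{8 + p}$ ($D{\left(p \right)} = \sqrt{p + 4^{\frac{3}{2}}} = \sqrt{p + 8} = \sqrt{8 + p}$)
$\left(-4117\right) 492 + D{\left(\left(1 - 3\right)^{2} \right)} 1039 = \left(-4117\right) 492 + \sqrt{8 + \left(1 - 3\right)^{2}} \cdot 1039 = -2025564 + \sqrt{8 + \left(-2\right)^{2}} \cdot 1039 = -2025564 + \sqrt{8 + 4} \cdot 1039 = -2025564 + \sqrt{12} \cdot 1039 = -2025564 + 2 \sqrt{3} \cdot 1039 = -2025564 + 2078 \sqrt{3}$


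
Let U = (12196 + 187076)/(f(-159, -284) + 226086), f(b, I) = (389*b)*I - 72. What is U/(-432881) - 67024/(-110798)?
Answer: 43016492991952788/71110969121223877 ≈ 0.60492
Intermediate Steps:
f(b, I) = -72 + 389*I*b (f(b, I) = 389*I*b - 72 = -72 + 389*I*b)
U = 33212/2965283 (U = (12196 + 187076)/((-72 + 389*(-284)*(-159)) + 226086) = 199272/((-72 + 17565684) + 226086) = 199272/(17565612 + 226086) = 199272/17791698 = 199272*(1/17791698) = 33212/2965283 ≈ 0.011200)
U/(-432881) - 67024/(-110798) = (33212/2965283)/(-432881) - 67024/(-110798) = (33212/2965283)*(-1/432881) - 67024*(-1/110798) = -33212/1283614670323 + 33512/55399 = 43016492991952788/71110969121223877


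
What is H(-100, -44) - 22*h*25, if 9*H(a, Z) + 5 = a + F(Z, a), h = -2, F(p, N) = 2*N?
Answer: 9595/9 ≈ 1066.1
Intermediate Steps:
H(a, Z) = -5/9 + a/3 (H(a, Z) = -5/9 + (a + 2*a)/9 = -5/9 + (3*a)/9 = -5/9 + a/3)
H(-100, -44) - 22*h*25 = (-5/9 + (⅓)*(-100)) - 22*(-2)*25 = (-5/9 - 100/3) - (-44)*25 = -305/9 - 1*(-1100) = -305/9 + 1100 = 9595/9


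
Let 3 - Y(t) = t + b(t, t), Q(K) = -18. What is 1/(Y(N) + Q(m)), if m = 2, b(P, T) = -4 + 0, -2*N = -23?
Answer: -2/45 ≈ -0.044444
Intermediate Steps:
N = 23/2 (N = -1/2*(-23) = 23/2 ≈ 11.500)
b(P, T) = -4
Y(t) = 7 - t (Y(t) = 3 - (t - 4) = 3 - (-4 + t) = 3 + (4 - t) = 7 - t)
1/(Y(N) + Q(m)) = 1/((7 - 1*23/2) - 18) = 1/((7 - 23/2) - 18) = 1/(-9/2 - 18) = 1/(-45/2) = -2/45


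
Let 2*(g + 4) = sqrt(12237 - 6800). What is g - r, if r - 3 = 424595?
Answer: -424602 + sqrt(5437)/2 ≈ -4.2457e+5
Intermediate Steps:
r = 424598 (r = 3 + 424595 = 424598)
g = -4 + sqrt(5437)/2 (g = -4 + sqrt(12237 - 6800)/2 = -4 + sqrt(5437)/2 ≈ 32.868)
g - r = (-4 + sqrt(5437)/2) - 1*424598 = (-4 + sqrt(5437)/2) - 424598 = -424602 + sqrt(5437)/2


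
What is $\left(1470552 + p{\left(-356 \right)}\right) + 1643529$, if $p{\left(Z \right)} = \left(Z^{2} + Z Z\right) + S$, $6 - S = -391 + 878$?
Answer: $3367072$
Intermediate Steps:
$S = -481$ ($S = 6 - \left(-391 + 878\right) = 6 - 487 = -481$)
$p{\left(Z \right)} = -481 + 2 Z^{2}$ ($p{\left(Z \right)} = \left(Z^{2} + Z Z\right) - 481 = \left(Z^{2} + Z^{2}\right) - 481 = 2 Z^{2} - 481 = -481 + 2 Z^{2}$)
$\left(1470552 + p{\left(-356 \right)}\right) + 1643529 = \left(1470552 - \left(481 - 2 \left(-356\right)^{2}\right)\right) + 1643529 = \left(1470552 + \left(-481 + 2 \cdot 126736\right)\right) + 1643529 = \left(1470552 + \left(-481 + 253472\right)\right) + 1643529 = \left(1470552 + 252991\right) + 1643529 = 1723543 + 1643529 = 3367072$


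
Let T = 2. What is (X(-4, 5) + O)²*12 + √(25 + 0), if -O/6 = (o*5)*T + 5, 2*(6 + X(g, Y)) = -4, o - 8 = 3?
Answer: 5846453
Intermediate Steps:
o = 11 (o = 8 + 3 = 11)
X(g, Y) = -8 (X(g, Y) = -6 + (½)*(-4) = -6 - 2 = -8)
O = -690 (O = -6*((11*5)*2 + 5) = -6*(55*2 + 5) = -6*(110 + 5) = -6*115 = -690)
(X(-4, 5) + O)²*12 + √(25 + 0) = (-8 - 690)²*12 + √(25 + 0) = (-698)²*12 + √25 = 487204*12 + 5 = 5846448 + 5 = 5846453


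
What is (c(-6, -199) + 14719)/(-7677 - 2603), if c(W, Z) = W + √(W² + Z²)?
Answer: -14713/10280 - √39637/10280 ≈ -1.4506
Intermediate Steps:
(c(-6, -199) + 14719)/(-7677 - 2603) = ((-6 + √((-6)² + (-199)²)) + 14719)/(-7677 - 2603) = ((-6 + √(36 + 39601)) + 14719)/(-10280) = ((-6 + √39637) + 14719)*(-1/10280) = (14713 + √39637)*(-1/10280) = -14713/10280 - √39637/10280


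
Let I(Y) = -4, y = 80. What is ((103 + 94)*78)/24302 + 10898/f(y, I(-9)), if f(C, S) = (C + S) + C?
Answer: 66810073/947778 ≈ 70.491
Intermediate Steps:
f(C, S) = S + 2*C
((103 + 94)*78)/24302 + 10898/f(y, I(-9)) = ((103 + 94)*78)/24302 + 10898/(-4 + 2*80) = (197*78)*(1/24302) + 10898/(-4 + 160) = 15366*(1/24302) + 10898/156 = 7683/12151 + 10898*(1/156) = 7683/12151 + 5449/78 = 66810073/947778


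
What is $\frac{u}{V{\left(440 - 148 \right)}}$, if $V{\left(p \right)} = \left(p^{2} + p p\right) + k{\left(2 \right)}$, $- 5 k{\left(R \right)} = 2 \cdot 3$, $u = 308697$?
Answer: $\frac{1543485}{852634} \approx 1.8103$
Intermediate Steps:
$k{\left(R \right)} = - \frac{6}{5}$ ($k{\left(R \right)} = - \frac{2 \cdot 3}{5} = \left(- \frac{1}{5}\right) 6 = - \frac{6}{5}$)
$V{\left(p \right)} = - \frac{6}{5} + 2 p^{2}$ ($V{\left(p \right)} = \left(p^{2} + p p\right) - \frac{6}{5} = \left(p^{2} + p^{2}\right) - \frac{6}{5} = 2 p^{2} - \frac{6}{5} = - \frac{6}{5} + 2 p^{2}$)
$\frac{u}{V{\left(440 - 148 \right)}} = \frac{308697}{- \frac{6}{5} + 2 \left(440 - 148\right)^{2}} = \frac{308697}{- \frac{6}{5} + 2 \cdot 292^{2}} = \frac{308697}{- \frac{6}{5} + 2 \cdot 85264} = \frac{308697}{- \frac{6}{5} + 170528} = \frac{308697}{\frac{852634}{5}} = 308697 \cdot \frac{5}{852634} = \frac{1543485}{852634}$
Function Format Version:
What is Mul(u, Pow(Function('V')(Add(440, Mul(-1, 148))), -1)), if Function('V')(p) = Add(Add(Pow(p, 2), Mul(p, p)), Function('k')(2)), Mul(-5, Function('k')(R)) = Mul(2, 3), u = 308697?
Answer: Rational(1543485, 852634) ≈ 1.8103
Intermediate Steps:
Function('k')(R) = Rational(-6, 5) (Function('k')(R) = Mul(Rational(-1, 5), Mul(2, 3)) = Mul(Rational(-1, 5), 6) = Rational(-6, 5))
Function('V')(p) = Add(Rational(-6, 5), Mul(2, Pow(p, 2))) (Function('V')(p) = Add(Add(Pow(p, 2), Mul(p, p)), Rational(-6, 5)) = Add(Add(Pow(p, 2), Pow(p, 2)), Rational(-6, 5)) = Add(Mul(2, Pow(p, 2)), Rational(-6, 5)) = Add(Rational(-6, 5), Mul(2, Pow(p, 2))))
Mul(u, Pow(Function('V')(Add(440, Mul(-1, 148))), -1)) = Mul(308697, Pow(Add(Rational(-6, 5), Mul(2, Pow(Add(440, Mul(-1, 148)), 2))), -1)) = Mul(308697, Pow(Add(Rational(-6, 5), Mul(2, Pow(Add(440, -148), 2))), -1)) = Mul(308697, Pow(Add(Rational(-6, 5), Mul(2, Pow(292, 2))), -1)) = Mul(308697, Pow(Add(Rational(-6, 5), Mul(2, 85264)), -1)) = Mul(308697, Pow(Add(Rational(-6, 5), 170528), -1)) = Mul(308697, Pow(Rational(852634, 5), -1)) = Mul(308697, Rational(5, 852634)) = Rational(1543485, 852634)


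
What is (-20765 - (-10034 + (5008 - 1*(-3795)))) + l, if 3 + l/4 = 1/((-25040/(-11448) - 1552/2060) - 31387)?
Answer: -452100228673078/23130063733 ≈ -19546.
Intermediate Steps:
l = -277563712656/23130063733 (l = -12 + 4/((-25040/(-11448) - 1552/2060) - 31387) = -12 + 4/((-25040*(-1/11448) - 1552*1/2060) - 31387) = -12 + 4/((3130/1431 - 388/515) - 31387) = -12 + 4/(1056722/736965 - 31387) = -12 + 4/(-23130063733/736965) = -12 + 4*(-736965/23130063733) = -12 - 2947860/23130063733 = -277563712656/23130063733 ≈ -12.000)
(-20765 - (-10034 + (5008 - 1*(-3795)))) + l = (-20765 - (-10034 + (5008 - 1*(-3795)))) - 277563712656/23130063733 = (-20765 - (-10034 + (5008 + 3795))) - 277563712656/23130063733 = (-20765 - (-10034 + 8803)) - 277563712656/23130063733 = (-20765 - 1*(-1231)) - 277563712656/23130063733 = (-20765 + 1231) - 277563712656/23130063733 = -19534 - 277563712656/23130063733 = -452100228673078/23130063733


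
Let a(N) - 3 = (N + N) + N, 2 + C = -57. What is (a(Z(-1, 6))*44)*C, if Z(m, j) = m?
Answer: 0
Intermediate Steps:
C = -59 (C = -2 - 57 = -59)
a(N) = 3 + 3*N (a(N) = 3 + ((N + N) + N) = 3 + (2*N + N) = 3 + 3*N)
(a(Z(-1, 6))*44)*C = ((3 + 3*(-1))*44)*(-59) = ((3 - 3)*44)*(-59) = (0*44)*(-59) = 0*(-59) = 0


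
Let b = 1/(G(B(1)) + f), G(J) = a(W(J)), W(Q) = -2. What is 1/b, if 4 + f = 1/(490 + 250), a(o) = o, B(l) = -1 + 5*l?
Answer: -4439/740 ≈ -5.9986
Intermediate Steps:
G(J) = -2
f = -2959/740 (f = -4 + 1/(490 + 250) = -4 + 1/740 = -2959/740 ≈ -3.9986)
b = -740/4439 (b = 1/(-2 - 2959/740) = 1/(-4439/740) = -740/4439 ≈ -0.16670)
1/b = 1/(-740/4439) = -4439/740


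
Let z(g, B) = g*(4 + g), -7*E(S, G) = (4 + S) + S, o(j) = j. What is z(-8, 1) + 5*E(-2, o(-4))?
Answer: 32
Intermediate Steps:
E(S, G) = -4/7 - 2*S/7 (E(S, G) = -((4 + S) + S)/7 = -(4 + 2*S)/7 = -4/7 - 2*S/7)
z(-8, 1) + 5*E(-2, o(-4)) = -8*(4 - 8) + 5*(-4/7 - 2/7*(-2)) = -8*(-4) + 5*(-4/7 + 4/7) = 32 + 5*0 = 32 + 0 = 32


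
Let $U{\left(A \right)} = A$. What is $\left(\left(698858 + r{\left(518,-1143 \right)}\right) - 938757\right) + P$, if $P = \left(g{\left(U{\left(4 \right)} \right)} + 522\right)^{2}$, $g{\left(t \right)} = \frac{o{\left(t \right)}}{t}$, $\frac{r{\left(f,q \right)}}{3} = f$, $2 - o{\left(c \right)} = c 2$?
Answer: $\frac{130301}{4} \approx 32575.0$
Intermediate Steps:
$o{\left(c \right)} = 2 - 2 c$ ($o{\left(c \right)} = 2 - c 2 = 2 - 2 c$)
$r{\left(f,q \right)} = 3 f$
$g{\left(t \right)} = \frac{2 - 2 t}{t}$
$P = \frac{1083681}{4}$ ($P = \left(\left(-2 + \frac{2}{4}\right) + 522\right)^{2} = \left(\left(-2 + 2 \cdot \frac{1}{4}\right) + 522\right)^{2} = \left(\left(-2 + \frac{1}{2}\right) + 522\right)^{2} = \left(- \frac{3}{2} + 522\right)^{2} = \left(\frac{1041}{2}\right)^{2} = \frac{1083681}{4} \approx 2.7092 \cdot 10^{5}$)
$\left(\left(698858 + r{\left(518,-1143 \right)}\right) - 938757\right) + P = \left(\left(698858 + 3 \cdot 518\right) - 938757\right) + \frac{1083681}{4} = \left(\left(698858 + 1554\right) - 938757\right) + \frac{1083681}{4} = \left(700412 - 938757\right) + \frac{1083681}{4} = -238345 + \frac{1083681}{4} = \frac{130301}{4}$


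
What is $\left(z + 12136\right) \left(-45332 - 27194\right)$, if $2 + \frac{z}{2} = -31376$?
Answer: $3671266120$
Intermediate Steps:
$z = -62756$ ($z = -4 + 2 \left(-31376\right) = -4 - 62752 = -62756$)
$\left(z + 12136\right) \left(-45332 - 27194\right) = \left(-62756 + 12136\right) \left(-45332 - 27194\right) = \left(-50620\right) \left(-72526\right) = 3671266120$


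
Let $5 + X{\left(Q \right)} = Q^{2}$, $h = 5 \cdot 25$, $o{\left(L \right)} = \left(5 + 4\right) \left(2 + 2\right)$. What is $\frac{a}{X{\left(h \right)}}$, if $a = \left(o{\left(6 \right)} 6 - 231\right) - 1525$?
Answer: $- \frac{7}{71} \approx -0.098592$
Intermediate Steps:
$o{\left(L \right)} = 36$ ($o{\left(L \right)} = 9 \cdot 4 = 36$)
$a = -1540$ ($a = \left(36 \cdot 6 - 231\right) - 1525 = \left(216 - 231\right) - 1525 = -15 - 1525 = -1540$)
$h = 125$
$X{\left(Q \right)} = -5 + Q^{2}$
$\frac{a}{X{\left(h \right)}} = - \frac{1540}{-5 + 125^{2}} = - \frac{1540}{-5 + 15625} = - \frac{1540}{15620} = \left(-1540\right) \frac{1}{15620} = - \frac{7}{71}$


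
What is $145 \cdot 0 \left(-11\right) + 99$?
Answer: $99$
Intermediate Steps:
$145 \cdot 0 \left(-11\right) + 99 = 145 \cdot 0 + 99 = 0 + 99 = 99$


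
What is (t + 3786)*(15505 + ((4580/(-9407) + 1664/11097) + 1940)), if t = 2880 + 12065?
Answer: 34109886943668533/104389479 ≈ 3.2676e+8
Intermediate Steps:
t = 14945
(t + 3786)*(15505 + ((4580/(-9407) + 1664/11097) + 1940)) = (14945 + 3786)*(15505 + ((4580/(-9407) + 1664/11097) + 1940)) = 18731*(15505 + ((4580*(-1/9407) + 1664*(1/11097)) + 1940)) = 18731*(15505 + ((-4580/9407 + 1664/11097) + 1940)) = 18731*(15505 + (-35171012/104389479 + 1940)) = 18731*(15505 + 202480418248/104389479) = 18731*(1821039290143/104389479) = 34109886943668533/104389479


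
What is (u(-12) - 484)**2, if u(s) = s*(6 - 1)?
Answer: 295936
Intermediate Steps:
u(s) = 5*s (u(s) = s*5 = 5*s)
(u(-12) - 484)**2 = (5*(-12) - 484)**2 = (-60 - 484)**2 = (-544)**2 = 295936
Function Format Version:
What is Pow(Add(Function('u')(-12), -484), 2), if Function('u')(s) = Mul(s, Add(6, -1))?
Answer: 295936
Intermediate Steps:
Function('u')(s) = Mul(5, s) (Function('u')(s) = Mul(s, 5) = Mul(5, s))
Pow(Add(Function('u')(-12), -484), 2) = Pow(Add(Mul(5, -12), -484), 2) = Pow(Add(-60, -484), 2) = Pow(-544, 2) = 295936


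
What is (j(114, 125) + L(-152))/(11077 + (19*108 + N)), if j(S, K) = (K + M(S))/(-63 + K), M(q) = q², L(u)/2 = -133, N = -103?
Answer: -3371/807612 ≈ -0.0041740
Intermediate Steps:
L(u) = -266 (L(u) = 2*(-133) = -266)
j(S, K) = (K + S²)/(-63 + K)
(j(114, 125) + L(-152))/(11077 + (19*108 + N)) = ((125 + 114²)/(-63 + 125) - 266)/(11077 + (19*108 - 103)) = ((125 + 12996)/62 - 266)/(11077 + (2052 - 103)) = ((1/62)*13121 - 266)/(11077 + 1949) = (13121/62 - 266)/13026 = -3371/62*1/13026 = -3371/807612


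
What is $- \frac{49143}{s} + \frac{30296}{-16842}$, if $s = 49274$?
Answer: $- \frac{165747965}{59276622} \approx -2.7962$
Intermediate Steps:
$- \frac{49143}{s} + \frac{30296}{-16842} = - \frac{49143}{49274} + \frac{30296}{-16842} = \left(-49143\right) \frac{1}{49274} + 30296 \left(- \frac{1}{16842}\right) = - \frac{49143}{49274} - \frac{2164}{1203} = - \frac{165747965}{59276622}$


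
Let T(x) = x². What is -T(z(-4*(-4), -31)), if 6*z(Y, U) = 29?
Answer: -841/36 ≈ -23.361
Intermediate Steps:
z(Y, U) = 29/6 (z(Y, U) = (⅙)*29 = 29/6)
-T(z(-4*(-4), -31)) = -(29/6)² = -1*841/36 = -841/36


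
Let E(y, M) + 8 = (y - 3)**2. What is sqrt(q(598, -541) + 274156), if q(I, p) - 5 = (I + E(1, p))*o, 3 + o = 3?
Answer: sqrt(274161) ≈ 523.60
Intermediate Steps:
E(y, M) = -8 + (-3 + y)**2 (E(y, M) = -8 + (y - 3)**2 = -8 + (-3 + y)**2)
o = 0 (o = -3 + 3 = 0)
q(I, p) = 5 (q(I, p) = 5 + (I + (-8 + (-3 + 1)**2))*0 = 5 + (I + (-8 + (-2)**2))*0 = 5 + (I + (-8 + 4))*0 = 5 + (I - 4)*0 = 5 + (-4 + I)*0 = 5 + 0 = 5)
sqrt(q(598, -541) + 274156) = sqrt(5 + 274156) = sqrt(274161)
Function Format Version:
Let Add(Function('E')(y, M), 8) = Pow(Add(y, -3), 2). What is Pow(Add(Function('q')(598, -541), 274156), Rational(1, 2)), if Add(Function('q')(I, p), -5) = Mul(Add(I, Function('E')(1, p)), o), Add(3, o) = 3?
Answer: Pow(274161, Rational(1, 2)) ≈ 523.60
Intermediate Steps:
Function('E')(y, M) = Add(-8, Pow(Add(-3, y), 2)) (Function('E')(y, M) = Add(-8, Pow(Add(y, -3), 2)) = Add(-8, Pow(Add(-3, y), 2)))
o = 0 (o = Add(-3, 3) = 0)
Function('q')(I, p) = 5 (Function('q')(I, p) = Add(5, Mul(Add(I, Add(-8, Pow(Add(-3, 1), 2))), 0)) = Add(5, Mul(Add(I, Add(-8, Pow(-2, 2))), 0)) = Add(5, Mul(Add(I, Add(-8, 4)), 0)) = Add(5, Mul(Add(I, -4), 0)) = Add(5, Mul(Add(-4, I), 0)) = Add(5, 0) = 5)
Pow(Add(Function('q')(598, -541), 274156), Rational(1, 2)) = Pow(Add(5, 274156), Rational(1, 2)) = Pow(274161, Rational(1, 2))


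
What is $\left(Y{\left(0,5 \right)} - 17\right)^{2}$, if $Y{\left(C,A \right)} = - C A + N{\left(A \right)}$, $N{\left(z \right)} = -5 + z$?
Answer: $289$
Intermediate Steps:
$Y{\left(C,A \right)} = -5 + A - A C$ ($Y{\left(C,A \right)} = - C A + \left(-5 + A\right) = - A C + \left(-5 + A\right) = -5 + A - A C$)
$\left(Y{\left(0,5 \right)} - 17\right)^{2} = \left(\left(-5 + 5 - 5 \cdot 0\right) - 17\right)^{2} = \left(\left(-5 + 5 + 0\right) - 17\right)^{2} = \left(0 - 17\right)^{2} = \left(-17\right)^{2} = 289$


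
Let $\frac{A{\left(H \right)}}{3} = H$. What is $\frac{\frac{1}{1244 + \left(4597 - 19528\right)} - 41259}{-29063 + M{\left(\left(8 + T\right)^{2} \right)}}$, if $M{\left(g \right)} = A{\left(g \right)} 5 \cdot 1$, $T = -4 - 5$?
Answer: $\frac{282355967}{198789988} \approx 1.4204$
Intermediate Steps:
$A{\left(H \right)} = 3 H$
$T = -9$ ($T = -4 - 5 = -9$)
$M{\left(g \right)} = 15 g$ ($M{\left(g \right)} = 3 g 5 \cdot 1 = 15 g 1 = 15 g$)
$\frac{\frac{1}{1244 + \left(4597 - 19528\right)} - 41259}{-29063 + M{\left(\left(8 + T\right)^{2} \right)}} = \frac{\frac{1}{1244 + \left(4597 - 19528\right)} - 41259}{-29063 + 15 \left(8 - 9\right)^{2}} = \frac{\frac{1}{1244 + \left(4597 - 19528\right)} - 41259}{-29063 + 15 \left(-1\right)^{2}} = \frac{\frac{1}{1244 - 14931} - 41259}{-29063 + 15 \cdot 1} = \frac{\frac{1}{-13687} - 41259}{-29063 + 15} = \frac{- \frac{1}{13687} - 41259}{-29048} = \left(- \frac{564711934}{13687}\right) \left(- \frac{1}{29048}\right) = \frac{282355967}{198789988}$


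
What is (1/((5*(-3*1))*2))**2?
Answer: 1/900 ≈ 0.0011111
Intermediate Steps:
(1/((5*(-3*1))*2))**2 = (1/((5*(-3))*2))**2 = (1/(-15*2))**2 = (1/(-30))**2 = (-1/30)**2 = 1/900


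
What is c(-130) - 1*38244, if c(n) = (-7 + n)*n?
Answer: -20434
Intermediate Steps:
c(n) = n*(-7 + n)
c(-130) - 1*38244 = -130*(-7 - 130) - 1*38244 = -130*(-137) - 38244 = 17810 - 38244 = -20434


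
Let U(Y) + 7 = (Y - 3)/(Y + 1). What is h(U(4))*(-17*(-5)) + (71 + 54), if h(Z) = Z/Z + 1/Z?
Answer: 395/2 ≈ 197.50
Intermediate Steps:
U(Y) = -7 + (-3 + Y)/(1 + Y) (U(Y) = -7 + (Y - 3)/(Y + 1) = -7 + (-3 + Y)/(1 + Y))
h(Z) = 1 + 1/Z
h(U(4))*(-17*(-5)) + (71 + 54) = ((1 + 2*(-5 - 3*4)/(1 + 4))/((2*(-5 - 3*4)/(1 + 4))))*(-17*(-5)) + (71 + 54) = ((1 + 2*(-5 - 12)/5)/((2*(-5 - 12)/5)))*85 + 125 = ((1 + 2*(1/5)*(-17))/((2*(1/5)*(-17))))*85 + 125 = ((1 - 34/5)/(-34/5))*85 + 125 = -5/34*(-29/5)*85 + 125 = (29/34)*85 + 125 = 145/2 + 125 = 395/2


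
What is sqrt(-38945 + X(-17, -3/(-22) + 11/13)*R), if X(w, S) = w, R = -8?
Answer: 197*I ≈ 197.0*I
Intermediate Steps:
sqrt(-38945 + X(-17, -3/(-22) + 11/13)*R) = sqrt(-38945 - 17*(-8)) = sqrt(-38945 + 136) = sqrt(-38809) = 197*I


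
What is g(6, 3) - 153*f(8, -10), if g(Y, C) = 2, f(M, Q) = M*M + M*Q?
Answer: 2450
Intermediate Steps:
f(M, Q) = M² + M*Q
g(6, 3) - 153*f(8, -10) = 2 - 1224*(8 - 10) = 2 - 1224*(-2) = 2 - 153*(-16) = 2 + 2448 = 2450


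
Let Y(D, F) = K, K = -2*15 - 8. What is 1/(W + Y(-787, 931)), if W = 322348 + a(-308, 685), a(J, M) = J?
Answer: 1/322002 ≈ 3.1056e-6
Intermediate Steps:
K = -38 (K = -30 - 8 = -38)
Y(D, F) = -38
W = 322040 (W = 322348 - 308 = 322040)
1/(W + Y(-787, 931)) = 1/(322040 - 38) = 1/322002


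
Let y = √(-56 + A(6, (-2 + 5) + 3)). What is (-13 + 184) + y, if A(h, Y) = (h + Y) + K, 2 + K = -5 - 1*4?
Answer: 171 + I*√55 ≈ 171.0 + 7.4162*I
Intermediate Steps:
K = -11 (K = -2 + (-5 - 1*4) = -2 + (-5 - 4) = -2 - 9 = -11)
A(h, Y) = -11 + Y + h (A(h, Y) = (h + Y) - 11 = (Y + h) - 11 = -11 + Y + h)
y = I*√55 (y = √(-56 + (-11 + ((-2 + 5) + 3) + 6)) = √(-56 + (-11 + (3 + 3) + 6)) = √(-56 + (-11 + 6 + 6)) = √(-56 + 1) = √(-55) = I*√55 ≈ 7.4162*I)
(-13 + 184) + y = (-13 + 184) + I*√55 = 171 + I*√55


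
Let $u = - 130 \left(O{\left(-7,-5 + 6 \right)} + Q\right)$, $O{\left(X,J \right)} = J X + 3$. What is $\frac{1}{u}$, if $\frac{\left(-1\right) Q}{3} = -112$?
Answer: $- \frac{1}{43160} \approx -2.317 \cdot 10^{-5}$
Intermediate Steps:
$O{\left(X,J \right)} = 3 + J X$
$Q = 336$ ($Q = \left(-3\right) \left(-112\right) = 336$)
$u = -43160$ ($u = - 130 \left(\left(3 + \left(-5 + 6\right) \left(-7\right)\right) + 336\right) = - 130 \left(\left(3 + 1 \left(-7\right)\right) + 336\right) = - 130 \left(\left(3 - 7\right) + 336\right) = - 130 \left(-4 + 336\right) = \left(-130\right) 332 = -43160$)
$\frac{1}{u} = \frac{1}{-43160} = - \frac{1}{43160}$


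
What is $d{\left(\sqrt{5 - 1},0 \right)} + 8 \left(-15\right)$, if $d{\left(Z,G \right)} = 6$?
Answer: $-114$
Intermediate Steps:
$d{\left(\sqrt{5 - 1},0 \right)} + 8 \left(-15\right) = 6 + 8 \left(-15\right) = 6 - 120 = -114$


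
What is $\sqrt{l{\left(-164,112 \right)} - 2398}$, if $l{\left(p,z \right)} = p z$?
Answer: $i \sqrt{20766} \approx 144.1 i$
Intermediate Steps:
$\sqrt{l{\left(-164,112 \right)} - 2398} = \sqrt{\left(-164\right) 112 - 2398} = \sqrt{-18368 - 2398} = \sqrt{-20766} = i \sqrt{20766}$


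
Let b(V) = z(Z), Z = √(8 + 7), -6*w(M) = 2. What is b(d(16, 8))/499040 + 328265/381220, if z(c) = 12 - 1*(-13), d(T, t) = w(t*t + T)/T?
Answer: 234038423/271777184 ≈ 0.86114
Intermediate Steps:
w(M) = -⅓ (w(M) = -⅙*2 = -⅓)
Z = √15 ≈ 3.8730
d(T, t) = -1/(3*T)
z(c) = 25 (z(c) = 12 + 13 = 25)
b(V) = 25
b(d(16, 8))/499040 + 328265/381220 = 25/499040 + 328265/381220 = 25*(1/499040) + 328265*(1/381220) = 5/99808 + 9379/10892 = 234038423/271777184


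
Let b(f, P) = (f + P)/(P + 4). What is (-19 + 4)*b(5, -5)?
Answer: 0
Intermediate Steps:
b(f, P) = (P + f)/(4 + P)
(-19 + 4)*b(5, -5) = (-19 + 4)*((-5 + 5)/(4 - 5)) = -15*0/(-1) = -(-15)*0 = -15*0 = 0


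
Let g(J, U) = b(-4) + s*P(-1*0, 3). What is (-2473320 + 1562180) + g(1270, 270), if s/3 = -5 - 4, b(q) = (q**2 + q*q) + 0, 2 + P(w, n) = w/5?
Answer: -911054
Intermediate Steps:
P(w, n) = -2 + w/5
b(q) = 2*q**2 (b(q) = (q**2 + q**2) + 0 = 2*q**2 + 0 = 2*q**2)
s = -27 (s = 3*(-5 - 4) = 3*(-9) = -27)
g(J, U) = 86 (g(J, U) = 2*(-4)**2 - 27*(-2 + (-1*0)/5) = 2*16 - 27*(-2 + (1/5)*0) = 32 - 27*(-2 + 0) = 32 - 27*(-2) = 32 + 54 = 86)
(-2473320 + 1562180) + g(1270, 270) = (-2473320 + 1562180) + 86 = -911140 + 86 = -911054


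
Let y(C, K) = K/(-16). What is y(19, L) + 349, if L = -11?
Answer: 5595/16 ≈ 349.69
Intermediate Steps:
y(C, K) = -K/16 (y(C, K) = K*(-1/16) = -K/16)
y(19, L) + 349 = -1/16*(-11) + 349 = 11/16 + 349 = 5595/16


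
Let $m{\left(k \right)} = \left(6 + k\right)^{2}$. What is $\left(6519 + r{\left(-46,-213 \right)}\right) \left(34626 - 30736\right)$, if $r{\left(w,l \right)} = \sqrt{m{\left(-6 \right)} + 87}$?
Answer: $25358910 + 3890 \sqrt{87} \approx 2.5395 \cdot 10^{7}$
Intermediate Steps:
$r{\left(w,l \right)} = \sqrt{87}$ ($r{\left(w,l \right)} = \sqrt{\left(6 - 6\right)^{2} + 87} = \sqrt{0^{2} + 87} = \sqrt{0 + 87} = \sqrt{87}$)
$\left(6519 + r{\left(-46,-213 \right)}\right) \left(34626 - 30736\right) = \left(6519 + \sqrt{87}\right) \left(34626 - 30736\right) = \left(6519 + \sqrt{87}\right) 3890 = 25358910 + 3890 \sqrt{87}$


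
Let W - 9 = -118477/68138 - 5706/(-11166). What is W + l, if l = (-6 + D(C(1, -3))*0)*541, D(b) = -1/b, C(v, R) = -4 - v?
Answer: -410622882325/126804818 ≈ -3238.2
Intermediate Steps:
W = 985556903/126804818 (W = 9 + (-118477/68138 - 5706/(-11166)) = 9 + (-118477*1/68138 - 5706*(-1/11166)) = 9 + (-118477/68138 + 951/1861) = 9 - 155686459/126804818 = 985556903/126804818 ≈ 7.7722)
l = -3246 (l = (-6 - 1/(-4 - 1*1)*0)*541 = (-6 - 1/(-4 - 1)*0)*541 = (-6 - 1/(-5)*0)*541 = (-6 - 1*(-1/5)*0)*541 = (-6 + (1/5)*0)*541 = (-6 + 0)*541 = -6*541 = -3246)
W + l = 985556903/126804818 - 3246 = -410622882325/126804818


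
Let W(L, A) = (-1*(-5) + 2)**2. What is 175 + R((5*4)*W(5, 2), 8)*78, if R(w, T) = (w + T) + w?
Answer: 153679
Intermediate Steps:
W(L, A) = 49 (W(L, A) = (5 + 2)**2 = 7**2 = 49)
R(w, T) = T + 2*w (R(w, T) = (T + w) + w = T + 2*w)
175 + R((5*4)*W(5, 2), 8)*78 = 175 + (8 + 2*((5*4)*49))*78 = 175 + (8 + 2*(20*49))*78 = 175 + (8 + 2*980)*78 = 175 + (8 + 1960)*78 = 175 + 1968*78 = 175 + 153504 = 153679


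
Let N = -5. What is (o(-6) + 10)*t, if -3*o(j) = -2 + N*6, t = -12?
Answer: -248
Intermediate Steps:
o(j) = 32/3 (o(j) = -(-2 - 5*6)/3 = -(-2 - 30)/3 = -1/3*(-32) = 32/3)
(o(-6) + 10)*t = (32/3 + 10)*(-12) = (62/3)*(-12) = -248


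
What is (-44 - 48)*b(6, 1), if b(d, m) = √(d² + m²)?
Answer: -92*√37 ≈ -559.61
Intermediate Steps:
(-44 - 48)*b(6, 1) = (-44 - 48)*√(6² + 1²) = -92*√(36 + 1) = -92*√37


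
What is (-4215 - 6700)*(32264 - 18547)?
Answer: -149721055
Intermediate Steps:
(-4215 - 6700)*(32264 - 18547) = -10915*13717 = -149721055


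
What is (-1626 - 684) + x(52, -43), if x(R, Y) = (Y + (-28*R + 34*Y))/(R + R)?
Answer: -243201/104 ≈ -2338.5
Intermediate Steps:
x(R, Y) = (-28*R + 35*Y)/(2*R) (x(R, Y) = (-28*R + 35*Y)/((2*R)) = (-28*R + 35*Y)*(1/(2*R)) = (-28*R + 35*Y)/(2*R))
(-1626 - 684) + x(52, -43) = (-1626 - 684) + (-14 + (35/2)*(-43)/52) = -2310 + (-14 + (35/2)*(-43)*(1/52)) = -2310 + (-14 - 1505/104) = -2310 - 2961/104 = -243201/104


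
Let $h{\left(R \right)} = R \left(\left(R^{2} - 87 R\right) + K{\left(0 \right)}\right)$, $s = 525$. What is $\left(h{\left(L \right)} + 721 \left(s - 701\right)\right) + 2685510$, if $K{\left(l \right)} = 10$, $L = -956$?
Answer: $-950686194$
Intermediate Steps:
$h{\left(R \right)} = R \left(10 + R^{2} - 87 R\right)$ ($h{\left(R \right)} = R \left(\left(R^{2} - 87 R\right) + 10\right) = R \left(10 + R^{2} - 87 R\right)$)
$\left(h{\left(L \right)} + 721 \left(s - 701\right)\right) + 2685510 = \left(- 956 \left(10 + \left(-956\right)^{2} - -83172\right) + 721 \left(525 - 701\right)\right) + 2685510 = \left(- 956 \left(10 + 913936 + 83172\right) + 721 \left(-176\right)\right) + 2685510 = \left(\left(-956\right) 997118 - 126896\right) + 2685510 = \left(-953244808 - 126896\right) + 2685510 = -953371704 + 2685510 = -950686194$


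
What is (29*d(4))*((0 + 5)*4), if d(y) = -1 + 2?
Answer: 580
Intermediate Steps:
d(y) = 1
(29*d(4))*((0 + 5)*4) = (29*1)*((0 + 5)*4) = 29*(5*4) = 29*20 = 580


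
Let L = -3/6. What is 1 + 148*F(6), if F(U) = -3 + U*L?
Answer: -887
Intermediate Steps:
L = -½ (L = -3*⅙ = -½ ≈ -0.50000)
F(U) = -3 - U/2 (F(U) = -3 + U*(-½) = -3 - U/2)
1 + 148*F(6) = 1 + 148*(-3 - ½*6) = 1 + 148*(-3 - 3) = 1 + 148*(-6) = 1 - 888 = -887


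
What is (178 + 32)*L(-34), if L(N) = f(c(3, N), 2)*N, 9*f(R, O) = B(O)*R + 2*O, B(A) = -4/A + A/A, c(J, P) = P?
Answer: -90440/3 ≈ -30147.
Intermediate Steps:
B(A) = 1 - 4/A (B(A) = -4/A + 1 = 1 - 4/A)
f(R, O) = 2*O/9 + R*(-4 + O)/(9*O) (f(R, O) = (((-4 + O)/O)*R + 2*O)/9 = (R*(-4 + O)/O + 2*O)/9 = (2*O + R*(-4 + O)/O)/9 = 2*O/9 + R*(-4 + O)/(9*O))
L(N) = N*(4/9 - N/9) (L(N) = ((⅑)*(2*2² + N*(-4 + 2))/2)*N = ((⅑)*(½)*(2*4 + N*(-2)))*N = ((⅑)*(½)*(8 - 2*N))*N = (4/9 - N/9)*N = N*(4/9 - N/9))
(178 + 32)*L(-34) = (178 + 32)*((⅑)*(-34)*(4 - 1*(-34))) = 210*((⅑)*(-34)*(4 + 34)) = 210*((⅑)*(-34)*38) = 210*(-1292/9) = -90440/3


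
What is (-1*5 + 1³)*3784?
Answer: -15136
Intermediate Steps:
(-1*5 + 1³)*3784 = (-5 + 1)*3784 = -4*3784 = -15136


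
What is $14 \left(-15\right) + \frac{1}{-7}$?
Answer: $- \frac{1471}{7} \approx -210.14$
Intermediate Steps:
$14 \left(-15\right) + \frac{1}{-7} = -210 - \frac{1}{7} = - \frac{1471}{7}$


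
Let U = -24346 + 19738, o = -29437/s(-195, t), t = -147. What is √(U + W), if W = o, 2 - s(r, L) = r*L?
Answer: I*√3784939605221/28663 ≈ 67.875*I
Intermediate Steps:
s(r, L) = 2 - L*r (s(r, L) = 2 - r*L = 2 - L*r)
o = 29437/28663 (o = -29437/(2 - 1*(-147)*(-195)) = -29437/(2 - 28665) = -29437/(-28663) = -29437*(-1/28663) = 29437/28663 ≈ 1.0270)
U = -4608
W = 29437/28663 ≈ 1.0270
√(U + W) = √(-4608 + 29437/28663) = √(-132049667/28663) = I*√3784939605221/28663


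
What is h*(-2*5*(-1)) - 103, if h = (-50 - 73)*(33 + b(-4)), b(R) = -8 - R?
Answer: -35773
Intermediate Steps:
h = -3567 (h = (-50 - 73)*(33 + (-8 - 1*(-4))) = -123*(33 + (-8 + 4)) = -123*(33 - 4) = -123*29 = -3567)
h*(-2*5*(-1)) - 103 = -3567*(-2*5)*(-1) - 103 = -(-35670)*(-1) - 103 = -3567*10 - 103 = -35670 - 103 = -35773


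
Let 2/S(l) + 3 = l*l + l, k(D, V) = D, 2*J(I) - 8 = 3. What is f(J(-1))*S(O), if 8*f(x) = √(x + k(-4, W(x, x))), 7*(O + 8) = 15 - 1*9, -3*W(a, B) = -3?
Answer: 49*√6/16024 ≈ 0.0074903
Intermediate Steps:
W(a, B) = 1 (W(a, B) = -⅓*(-3) = 1)
J(I) = 11/2 (J(I) = 4 + (½)*3 = 4 + 3/2 = 11/2)
O = -50/7 (O = -8 + (15 - 1*9)/7 = -8 + (15 - 9)/7 = -8 + (⅐)*6 = -8 + 6/7 = -50/7 ≈ -7.1429)
f(x) = √(-4 + x)/8 (f(x) = √(x - 4)/8 = √(-4 + x)/8)
S(l) = 2/(-3 + l + l²) (S(l) = 2/(-3 + (l*l + l)) = 2/(-3 + (l² + l)) = 2/(-3 + (l + l²)) = 2/(-3 + l + l²))
f(J(-1))*S(O) = (√(-4 + 11/2)/8)*(2/(-3 - 50/7 + (-50/7)²)) = (√(3/2)/8)*(2/(-3 - 50/7 + 2500/49)) = ((√6/2)/8)*(2/(2003/49)) = (√6/16)*(2*(49/2003)) = (√6/16)*(98/2003) = 49*√6/16024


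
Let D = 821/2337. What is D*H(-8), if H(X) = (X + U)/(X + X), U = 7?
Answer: 821/37392 ≈ 0.021957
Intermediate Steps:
D = 821/2337 (D = 821*(1/2337) = 821/2337 ≈ 0.35131)
H(X) = (7 + X)/(2*X) (H(X) = (X + 7)/(X + X) = (7 + X)/((2*X)) = (7 + X)*(1/(2*X)) = (7 + X)/(2*X))
D*H(-8) = 821*((1/2)*(7 - 8)/(-8))/2337 = 821*((1/2)*(-1/8)*(-1))/2337 = (821/2337)*(1/16) = 821/37392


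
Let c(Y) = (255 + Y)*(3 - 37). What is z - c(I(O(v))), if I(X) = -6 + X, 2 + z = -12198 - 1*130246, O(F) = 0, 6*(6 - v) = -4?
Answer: -133980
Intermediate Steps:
v = 20/3 (v = 6 - 1/6*(-4) = 6 + 2/3 = 20/3 ≈ 6.6667)
z = -142446 (z = -2 + (-12198 - 1*130246) = -2 + (-12198 - 130246) = -2 - 142444 = -142446)
c(Y) = -8670 - 34*Y (c(Y) = (255 + Y)*(-34) = -8670 - 34*Y)
z - c(I(O(v))) = -142446 - (-8670 - 34*(-6 + 0)) = -142446 - (-8670 - 34*(-6)) = -142446 - (-8670 + 204) = -142446 - 1*(-8466) = -142446 + 8466 = -133980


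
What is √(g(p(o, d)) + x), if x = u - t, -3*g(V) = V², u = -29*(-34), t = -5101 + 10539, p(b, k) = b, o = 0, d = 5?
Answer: 2*I*√1113 ≈ 66.723*I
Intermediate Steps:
t = 5438
u = 986
g(V) = -V²/3
x = -4452 (x = 986 - 1*5438 = 986 - 5438 = -4452)
√(g(p(o, d)) + x) = √(-⅓*0² - 4452) = √(-⅓*0 - 4452) = √(0 - 4452) = √(-4452) = 2*I*√1113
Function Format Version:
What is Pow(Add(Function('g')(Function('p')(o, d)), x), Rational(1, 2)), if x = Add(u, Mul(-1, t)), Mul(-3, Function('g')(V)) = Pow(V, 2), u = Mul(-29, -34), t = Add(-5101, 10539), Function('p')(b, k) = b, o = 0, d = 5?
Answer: Mul(2, I, Pow(1113, Rational(1, 2))) ≈ Mul(66.723, I)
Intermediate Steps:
t = 5438
u = 986
Function('g')(V) = Mul(Rational(-1, 3), Pow(V, 2))
x = -4452 (x = Add(986, Mul(-1, 5438)) = Add(986, -5438) = -4452)
Pow(Add(Function('g')(Function('p')(o, d)), x), Rational(1, 2)) = Pow(Add(Mul(Rational(-1, 3), Pow(0, 2)), -4452), Rational(1, 2)) = Pow(Add(Mul(Rational(-1, 3), 0), -4452), Rational(1, 2)) = Pow(Add(0, -4452), Rational(1, 2)) = Pow(-4452, Rational(1, 2)) = Mul(2, I, Pow(1113, Rational(1, 2)))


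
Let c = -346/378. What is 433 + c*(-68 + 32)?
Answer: 9785/21 ≈ 465.95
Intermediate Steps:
c = -173/189 (c = -346*1/378 = -173/189 ≈ -0.91534)
433 + c*(-68 + 32) = 433 - 173*(-68 + 32)/189 = 433 - 173/189*(-36) = 433 + 692/21 = 9785/21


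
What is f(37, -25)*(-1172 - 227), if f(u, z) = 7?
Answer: -9793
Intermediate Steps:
f(37, -25)*(-1172 - 227) = 7*(-1172 - 227) = 7*(-1399) = -9793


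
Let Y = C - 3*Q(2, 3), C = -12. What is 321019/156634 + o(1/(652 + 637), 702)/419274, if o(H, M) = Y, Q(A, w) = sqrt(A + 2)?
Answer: 7477338933/3648475762 ≈ 2.0494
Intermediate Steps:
Q(A, w) = sqrt(2 + A)
Y = -18 (Y = -12 - 3*sqrt(2 + 2) = -12 - 3*sqrt(4) = -12 - 3*2 = -12 - 6 = -18)
o(H, M) = -18
321019/156634 + o(1/(652 + 637), 702)/419274 = 321019/156634 - 18/419274 = 321019*(1/156634) - 18*1/419274 = 321019/156634 - 1/23293 = 7477338933/3648475762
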